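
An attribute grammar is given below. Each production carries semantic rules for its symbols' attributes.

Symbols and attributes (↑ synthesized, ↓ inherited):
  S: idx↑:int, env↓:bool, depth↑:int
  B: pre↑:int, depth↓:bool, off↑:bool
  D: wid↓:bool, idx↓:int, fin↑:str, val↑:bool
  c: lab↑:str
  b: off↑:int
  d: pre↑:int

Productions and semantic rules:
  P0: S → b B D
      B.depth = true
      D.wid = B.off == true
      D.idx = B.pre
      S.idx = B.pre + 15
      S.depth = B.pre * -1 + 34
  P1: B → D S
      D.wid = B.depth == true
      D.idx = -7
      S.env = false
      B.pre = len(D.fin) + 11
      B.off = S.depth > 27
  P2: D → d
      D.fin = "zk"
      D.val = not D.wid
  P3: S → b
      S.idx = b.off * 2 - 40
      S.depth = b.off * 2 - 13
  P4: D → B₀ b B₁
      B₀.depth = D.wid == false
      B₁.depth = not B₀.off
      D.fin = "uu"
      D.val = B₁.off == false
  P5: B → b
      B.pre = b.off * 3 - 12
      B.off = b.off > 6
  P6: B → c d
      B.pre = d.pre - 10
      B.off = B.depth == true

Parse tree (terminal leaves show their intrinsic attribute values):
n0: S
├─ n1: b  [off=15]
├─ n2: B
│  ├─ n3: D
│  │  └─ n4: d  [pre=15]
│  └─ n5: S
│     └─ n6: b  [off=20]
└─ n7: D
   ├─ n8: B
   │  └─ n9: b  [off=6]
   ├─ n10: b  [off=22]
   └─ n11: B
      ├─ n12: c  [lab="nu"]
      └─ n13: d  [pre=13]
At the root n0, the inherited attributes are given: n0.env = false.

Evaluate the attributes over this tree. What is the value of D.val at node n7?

false

1. n0.env = false  [given at root]
2. n1.off = 15  [terminal]
3. n2.depth = true  [true]
4. n3.wid = true  [B.depth == true]
5. n3.idx = -7  [-7]
6. n4.pre = 15  [terminal]
7. n3.fin = "zk"  ["zk"]
8. n3.val = false  [not D.wid]
9. n5.env = false  [false]
10. n6.off = 20  [terminal]
11. n5.idx = 0  [b.off * 2 - 40]
12. n5.depth = 27  [b.off * 2 - 13]
13. n2.pre = 13  [len(D.fin) + 11]
14. n2.off = false  [S.depth > 27]
15. n7.wid = false  [B.off == true]
16. n7.idx = 13  [B.pre]
17. n8.depth = true  [D.wid == false]
18. n9.off = 6  [terminal]
19. n8.pre = 6  [b.off * 3 - 12]
20. n8.off = false  [b.off > 6]
21. n10.off = 22  [terminal]
22. n11.depth = true  [not B₀.off]
23. n12.lab = "nu"  [terminal]
24. n13.pre = 13  [terminal]
25. n11.pre = 3  [d.pre - 10]
26. n11.off = true  [B.depth == true]
27. n7.fin = "uu"  ["uu"]
28. n7.val = false  [B₁.off == false]
29. n0.idx = 28  [B.pre + 15]
30. n0.depth = 21  [B.pre * -1 + 34]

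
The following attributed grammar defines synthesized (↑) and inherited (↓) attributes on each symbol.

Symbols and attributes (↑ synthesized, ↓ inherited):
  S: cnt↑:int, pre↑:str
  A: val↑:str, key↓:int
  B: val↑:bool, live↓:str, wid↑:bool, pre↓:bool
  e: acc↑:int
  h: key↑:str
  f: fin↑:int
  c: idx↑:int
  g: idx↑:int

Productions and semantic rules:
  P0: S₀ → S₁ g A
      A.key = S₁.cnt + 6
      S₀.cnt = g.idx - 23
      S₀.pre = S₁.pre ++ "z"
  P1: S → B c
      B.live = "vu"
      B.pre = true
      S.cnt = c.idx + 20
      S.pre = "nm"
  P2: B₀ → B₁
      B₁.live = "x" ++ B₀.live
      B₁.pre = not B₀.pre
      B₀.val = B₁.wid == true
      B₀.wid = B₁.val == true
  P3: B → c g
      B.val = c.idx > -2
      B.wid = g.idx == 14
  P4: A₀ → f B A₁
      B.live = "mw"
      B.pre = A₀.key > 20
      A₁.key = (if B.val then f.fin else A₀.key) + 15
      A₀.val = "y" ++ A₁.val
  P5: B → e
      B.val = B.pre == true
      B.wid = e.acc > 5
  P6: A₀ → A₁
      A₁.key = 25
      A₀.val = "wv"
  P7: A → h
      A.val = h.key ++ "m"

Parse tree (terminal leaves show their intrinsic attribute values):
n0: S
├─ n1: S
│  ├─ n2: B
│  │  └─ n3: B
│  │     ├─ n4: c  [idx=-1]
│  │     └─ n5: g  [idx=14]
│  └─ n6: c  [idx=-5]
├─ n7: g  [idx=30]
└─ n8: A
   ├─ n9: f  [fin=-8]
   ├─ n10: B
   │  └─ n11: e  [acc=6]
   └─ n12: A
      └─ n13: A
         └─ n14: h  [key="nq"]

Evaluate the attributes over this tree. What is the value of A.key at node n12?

1. n2.live = "vu"  ["vu"]
2. n2.pre = true  [true]
3. n3.live = "xvu"  ["x" ++ B₀.live]
4. n3.pre = false  [not B₀.pre]
5. n4.idx = -1  [terminal]
6. n5.idx = 14  [terminal]
7. n3.val = true  [c.idx > -2]
8. n3.wid = true  [g.idx == 14]
9. n2.val = true  [B₁.wid == true]
10. n2.wid = true  [B₁.val == true]
11. n6.idx = -5  [terminal]
12. n1.cnt = 15  [c.idx + 20]
13. n1.pre = "nm"  ["nm"]
14. n7.idx = 30  [terminal]
15. n8.key = 21  [S₁.cnt + 6]
16. n9.fin = -8  [terminal]
17. n10.live = "mw"  ["mw"]
18. n10.pre = true  [A₀.key > 20]
19. n11.acc = 6  [terminal]
20. n10.val = true  [B.pre == true]
21. n10.wid = true  [e.acc > 5]
22. n12.key = 7  [(if B.val then f.fin else A₀.key) + 15]
23. n13.key = 25  [25]
24. n14.key = "nq"  [terminal]
25. n13.val = "nqm"  [h.key ++ "m"]
26. n12.val = "wv"  ["wv"]
27. n8.val = "ywv"  ["y" ++ A₁.val]
28. n0.cnt = 7  [g.idx - 23]
29. n0.pre = "nmz"  [S₁.pre ++ "z"]

7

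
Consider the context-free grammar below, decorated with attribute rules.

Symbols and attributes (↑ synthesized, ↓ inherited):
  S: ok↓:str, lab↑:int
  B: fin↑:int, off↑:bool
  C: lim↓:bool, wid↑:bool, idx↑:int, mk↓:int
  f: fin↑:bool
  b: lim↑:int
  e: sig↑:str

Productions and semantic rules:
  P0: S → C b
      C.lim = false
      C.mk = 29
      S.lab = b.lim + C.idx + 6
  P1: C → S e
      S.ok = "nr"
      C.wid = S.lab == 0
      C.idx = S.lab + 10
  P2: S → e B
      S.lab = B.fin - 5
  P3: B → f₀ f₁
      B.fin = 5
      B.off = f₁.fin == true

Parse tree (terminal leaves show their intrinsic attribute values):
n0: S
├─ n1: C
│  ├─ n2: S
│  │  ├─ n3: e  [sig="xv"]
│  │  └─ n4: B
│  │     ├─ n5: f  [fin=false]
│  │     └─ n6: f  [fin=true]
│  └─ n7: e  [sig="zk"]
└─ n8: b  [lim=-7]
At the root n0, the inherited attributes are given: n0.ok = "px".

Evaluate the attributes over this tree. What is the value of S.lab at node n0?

1. n0.ok = "px"  [given at root]
2. n1.lim = false  [false]
3. n1.mk = 29  [29]
4. n2.ok = "nr"  ["nr"]
5. n3.sig = "xv"  [terminal]
6. n5.fin = false  [terminal]
7. n6.fin = true  [terminal]
8. n4.fin = 5  [5]
9. n4.off = true  [f₁.fin == true]
10. n2.lab = 0  [B.fin - 5]
11. n7.sig = "zk"  [terminal]
12. n1.wid = true  [S.lab == 0]
13. n1.idx = 10  [S.lab + 10]
14. n8.lim = -7  [terminal]
15. n0.lab = 9  [b.lim + C.idx + 6]

9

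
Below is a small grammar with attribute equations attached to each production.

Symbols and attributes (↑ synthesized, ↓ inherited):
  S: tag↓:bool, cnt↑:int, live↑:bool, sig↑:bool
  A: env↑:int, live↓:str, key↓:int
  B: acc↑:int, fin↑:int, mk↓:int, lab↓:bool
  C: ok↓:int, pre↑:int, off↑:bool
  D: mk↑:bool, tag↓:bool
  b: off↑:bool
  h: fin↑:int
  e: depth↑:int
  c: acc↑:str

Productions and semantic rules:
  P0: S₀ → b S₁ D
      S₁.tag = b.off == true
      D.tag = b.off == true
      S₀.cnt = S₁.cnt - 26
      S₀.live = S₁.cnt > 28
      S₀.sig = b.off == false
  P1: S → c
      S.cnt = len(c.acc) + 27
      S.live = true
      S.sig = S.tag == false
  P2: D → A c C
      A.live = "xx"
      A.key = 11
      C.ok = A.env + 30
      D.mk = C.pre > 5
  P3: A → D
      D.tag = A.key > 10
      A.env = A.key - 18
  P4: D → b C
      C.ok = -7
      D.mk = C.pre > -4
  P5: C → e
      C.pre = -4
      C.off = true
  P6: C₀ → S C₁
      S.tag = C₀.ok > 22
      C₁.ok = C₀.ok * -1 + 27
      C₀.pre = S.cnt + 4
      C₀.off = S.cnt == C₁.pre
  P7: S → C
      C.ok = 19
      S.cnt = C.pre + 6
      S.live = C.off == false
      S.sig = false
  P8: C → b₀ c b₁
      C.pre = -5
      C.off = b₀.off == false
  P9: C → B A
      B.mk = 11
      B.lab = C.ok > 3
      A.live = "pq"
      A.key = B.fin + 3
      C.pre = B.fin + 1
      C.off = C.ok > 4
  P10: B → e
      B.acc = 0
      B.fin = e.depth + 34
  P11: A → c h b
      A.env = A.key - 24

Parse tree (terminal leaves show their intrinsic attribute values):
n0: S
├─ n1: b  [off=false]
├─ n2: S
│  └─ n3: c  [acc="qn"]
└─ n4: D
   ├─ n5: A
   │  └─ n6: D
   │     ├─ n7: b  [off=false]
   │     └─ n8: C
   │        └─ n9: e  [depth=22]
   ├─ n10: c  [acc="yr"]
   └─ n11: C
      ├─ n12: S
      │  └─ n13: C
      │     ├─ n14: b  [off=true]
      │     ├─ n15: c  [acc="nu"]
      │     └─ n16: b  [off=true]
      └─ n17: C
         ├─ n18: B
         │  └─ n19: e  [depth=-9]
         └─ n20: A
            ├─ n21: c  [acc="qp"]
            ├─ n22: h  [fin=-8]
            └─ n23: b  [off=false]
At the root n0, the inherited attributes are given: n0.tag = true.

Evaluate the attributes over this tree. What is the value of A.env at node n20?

1. n0.tag = true  [given at root]
2. n1.off = false  [terminal]
3. n2.tag = false  [b.off == true]
4. n3.acc = "qn"  [terminal]
5. n2.cnt = 29  [len(c.acc) + 27]
6. n2.live = true  [true]
7. n2.sig = true  [S.tag == false]
8. n4.tag = false  [b.off == true]
9. n5.live = "xx"  ["xx"]
10. n5.key = 11  [11]
11. n6.tag = true  [A.key > 10]
12. n7.off = false  [terminal]
13. n8.ok = -7  [-7]
14. n9.depth = 22  [terminal]
15. n8.pre = -4  [-4]
16. n8.off = true  [true]
17. n6.mk = false  [C.pre > -4]
18. n5.env = -7  [A.key - 18]
19. n10.acc = "yr"  [terminal]
20. n11.ok = 23  [A.env + 30]
21. n12.tag = true  [C₀.ok > 22]
22. n13.ok = 19  [19]
23. n14.off = true  [terminal]
24. n15.acc = "nu"  [terminal]
25. n16.off = true  [terminal]
26. n13.pre = -5  [-5]
27. n13.off = false  [b₀.off == false]
28. n12.cnt = 1  [C.pre + 6]
29. n12.live = true  [C.off == false]
30. n12.sig = false  [false]
31. n17.ok = 4  [C₀.ok * -1 + 27]
32. n18.mk = 11  [11]
33. n18.lab = true  [C.ok > 3]
34. n19.depth = -9  [terminal]
35. n18.acc = 0  [0]
36. n18.fin = 25  [e.depth + 34]
37. n20.live = "pq"  ["pq"]
38. n20.key = 28  [B.fin + 3]
39. n21.acc = "qp"  [terminal]
40. n22.fin = -8  [terminal]
41. n23.off = false  [terminal]
42. n20.env = 4  [A.key - 24]
43. n17.pre = 26  [B.fin + 1]
44. n17.off = false  [C.ok > 4]
45. n11.pre = 5  [S.cnt + 4]
46. n11.off = false  [S.cnt == C₁.pre]
47. n4.mk = false  [C.pre > 5]
48. n0.cnt = 3  [S₁.cnt - 26]
49. n0.live = true  [S₁.cnt > 28]
50. n0.sig = true  [b.off == false]

4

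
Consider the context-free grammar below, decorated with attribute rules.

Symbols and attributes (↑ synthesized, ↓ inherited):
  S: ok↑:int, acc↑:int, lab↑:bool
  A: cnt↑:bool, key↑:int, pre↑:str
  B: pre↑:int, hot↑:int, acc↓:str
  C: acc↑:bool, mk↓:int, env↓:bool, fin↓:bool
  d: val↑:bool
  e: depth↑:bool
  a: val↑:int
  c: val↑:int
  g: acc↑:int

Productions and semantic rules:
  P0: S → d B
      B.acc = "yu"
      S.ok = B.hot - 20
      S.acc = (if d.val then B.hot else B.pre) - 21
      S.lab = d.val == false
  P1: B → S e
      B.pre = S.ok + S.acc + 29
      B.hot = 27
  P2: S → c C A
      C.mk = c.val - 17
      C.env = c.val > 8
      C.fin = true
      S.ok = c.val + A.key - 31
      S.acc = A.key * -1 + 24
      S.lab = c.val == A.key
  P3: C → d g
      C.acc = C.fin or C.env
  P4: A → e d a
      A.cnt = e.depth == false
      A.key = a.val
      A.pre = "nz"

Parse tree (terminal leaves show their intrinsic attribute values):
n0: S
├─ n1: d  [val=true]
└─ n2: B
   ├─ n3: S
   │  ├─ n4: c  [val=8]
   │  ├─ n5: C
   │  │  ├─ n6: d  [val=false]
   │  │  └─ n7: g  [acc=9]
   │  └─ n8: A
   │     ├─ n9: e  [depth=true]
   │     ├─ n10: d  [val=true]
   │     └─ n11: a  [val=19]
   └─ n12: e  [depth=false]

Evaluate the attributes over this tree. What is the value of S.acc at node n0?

1. n1.val = true  [terminal]
2. n2.acc = "yu"  ["yu"]
3. n4.val = 8  [terminal]
4. n5.mk = -9  [c.val - 17]
5. n5.env = false  [c.val > 8]
6. n5.fin = true  [true]
7. n6.val = false  [terminal]
8. n7.acc = 9  [terminal]
9. n5.acc = true  [C.fin or C.env]
10. n9.depth = true  [terminal]
11. n10.val = true  [terminal]
12. n11.val = 19  [terminal]
13. n8.cnt = false  [e.depth == false]
14. n8.key = 19  [a.val]
15. n8.pre = "nz"  ["nz"]
16. n3.ok = -4  [c.val + A.key - 31]
17. n3.acc = 5  [A.key * -1 + 24]
18. n3.lab = false  [c.val == A.key]
19. n12.depth = false  [terminal]
20. n2.pre = 30  [S.ok + S.acc + 29]
21. n2.hot = 27  [27]
22. n0.ok = 7  [B.hot - 20]
23. n0.acc = 6  [(if d.val then B.hot else B.pre) - 21]
24. n0.lab = false  [d.val == false]

6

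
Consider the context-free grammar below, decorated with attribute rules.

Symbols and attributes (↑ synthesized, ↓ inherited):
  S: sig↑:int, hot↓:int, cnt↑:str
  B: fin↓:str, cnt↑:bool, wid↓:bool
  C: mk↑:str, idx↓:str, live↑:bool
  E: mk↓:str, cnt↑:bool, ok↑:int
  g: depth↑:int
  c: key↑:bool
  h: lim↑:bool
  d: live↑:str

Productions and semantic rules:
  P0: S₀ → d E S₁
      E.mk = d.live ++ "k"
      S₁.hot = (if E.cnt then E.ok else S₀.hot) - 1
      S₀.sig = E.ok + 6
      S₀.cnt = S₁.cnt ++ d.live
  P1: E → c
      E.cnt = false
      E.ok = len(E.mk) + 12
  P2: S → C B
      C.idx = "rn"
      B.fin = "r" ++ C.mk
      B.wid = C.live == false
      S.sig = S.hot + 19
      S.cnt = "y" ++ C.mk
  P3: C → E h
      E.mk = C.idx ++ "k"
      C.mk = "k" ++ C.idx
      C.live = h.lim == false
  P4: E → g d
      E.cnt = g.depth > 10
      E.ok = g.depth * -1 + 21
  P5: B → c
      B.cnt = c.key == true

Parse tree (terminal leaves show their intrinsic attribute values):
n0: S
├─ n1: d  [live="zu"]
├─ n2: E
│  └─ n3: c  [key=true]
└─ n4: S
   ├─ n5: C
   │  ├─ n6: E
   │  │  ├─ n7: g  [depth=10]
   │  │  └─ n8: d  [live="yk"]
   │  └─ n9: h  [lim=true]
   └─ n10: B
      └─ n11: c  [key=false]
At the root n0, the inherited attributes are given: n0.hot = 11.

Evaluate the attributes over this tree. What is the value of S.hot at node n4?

1. n0.hot = 11  [given at root]
2. n1.live = "zu"  [terminal]
3. n2.mk = "zuk"  [d.live ++ "k"]
4. n3.key = true  [terminal]
5. n2.cnt = false  [false]
6. n2.ok = 15  [len(E.mk) + 12]
7. n4.hot = 10  [(if E.cnt then E.ok else S₀.hot) - 1]
8. n5.idx = "rn"  ["rn"]
9. n6.mk = "rnk"  [C.idx ++ "k"]
10. n7.depth = 10  [terminal]
11. n8.live = "yk"  [terminal]
12. n6.cnt = false  [g.depth > 10]
13. n6.ok = 11  [g.depth * -1 + 21]
14. n9.lim = true  [terminal]
15. n5.mk = "krn"  ["k" ++ C.idx]
16. n5.live = false  [h.lim == false]
17. n10.fin = "rkrn"  ["r" ++ C.mk]
18. n10.wid = true  [C.live == false]
19. n11.key = false  [terminal]
20. n10.cnt = false  [c.key == true]
21. n4.sig = 29  [S.hot + 19]
22. n4.cnt = "ykrn"  ["y" ++ C.mk]
23. n0.sig = 21  [E.ok + 6]
24. n0.cnt = "ykrnzu"  [S₁.cnt ++ d.live]

10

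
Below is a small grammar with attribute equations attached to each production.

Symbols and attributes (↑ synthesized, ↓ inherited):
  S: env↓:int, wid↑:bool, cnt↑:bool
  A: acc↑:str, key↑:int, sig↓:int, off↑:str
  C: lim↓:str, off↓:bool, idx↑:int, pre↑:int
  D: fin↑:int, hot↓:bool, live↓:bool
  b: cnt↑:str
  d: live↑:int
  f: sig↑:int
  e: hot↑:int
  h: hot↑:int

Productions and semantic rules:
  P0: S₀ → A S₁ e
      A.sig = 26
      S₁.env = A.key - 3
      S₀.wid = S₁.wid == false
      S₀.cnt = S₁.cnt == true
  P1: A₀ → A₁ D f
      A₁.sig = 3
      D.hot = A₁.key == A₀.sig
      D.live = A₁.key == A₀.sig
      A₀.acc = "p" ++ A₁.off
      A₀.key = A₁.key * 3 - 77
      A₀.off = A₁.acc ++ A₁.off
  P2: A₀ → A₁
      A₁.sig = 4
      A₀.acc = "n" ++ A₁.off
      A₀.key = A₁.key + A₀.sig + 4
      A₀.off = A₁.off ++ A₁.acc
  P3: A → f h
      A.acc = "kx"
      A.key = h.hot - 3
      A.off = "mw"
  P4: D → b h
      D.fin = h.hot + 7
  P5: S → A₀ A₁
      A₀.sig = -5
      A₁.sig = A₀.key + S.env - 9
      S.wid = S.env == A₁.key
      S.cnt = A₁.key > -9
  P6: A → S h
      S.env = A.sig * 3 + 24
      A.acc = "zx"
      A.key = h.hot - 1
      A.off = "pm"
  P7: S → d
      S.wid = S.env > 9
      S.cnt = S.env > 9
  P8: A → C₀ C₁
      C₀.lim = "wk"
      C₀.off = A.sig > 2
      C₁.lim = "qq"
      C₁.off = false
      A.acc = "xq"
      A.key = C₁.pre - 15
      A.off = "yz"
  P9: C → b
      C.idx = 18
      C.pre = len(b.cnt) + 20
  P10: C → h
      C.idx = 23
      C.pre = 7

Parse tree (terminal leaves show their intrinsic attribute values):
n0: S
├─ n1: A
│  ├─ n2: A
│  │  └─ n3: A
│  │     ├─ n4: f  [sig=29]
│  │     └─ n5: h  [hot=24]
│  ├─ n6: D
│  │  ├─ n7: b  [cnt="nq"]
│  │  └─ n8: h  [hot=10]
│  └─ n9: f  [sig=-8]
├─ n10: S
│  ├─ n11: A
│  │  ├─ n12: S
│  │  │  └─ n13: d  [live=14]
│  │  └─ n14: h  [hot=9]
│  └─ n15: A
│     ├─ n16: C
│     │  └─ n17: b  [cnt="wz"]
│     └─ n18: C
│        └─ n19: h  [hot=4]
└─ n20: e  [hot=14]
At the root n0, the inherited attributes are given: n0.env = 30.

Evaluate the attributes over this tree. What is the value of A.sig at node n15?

1. n0.env = 30  [given at root]
2. n1.sig = 26  [26]
3. n2.sig = 3  [3]
4. n3.sig = 4  [4]
5. n4.sig = 29  [terminal]
6. n5.hot = 24  [terminal]
7. n3.acc = "kx"  ["kx"]
8. n3.key = 21  [h.hot - 3]
9. n3.off = "mw"  ["mw"]
10. n2.acc = "nmw"  ["n" ++ A₁.off]
11. n2.key = 28  [A₁.key + A₀.sig + 4]
12. n2.off = "mwkx"  [A₁.off ++ A₁.acc]
13. n6.hot = false  [A₁.key == A₀.sig]
14. n6.live = false  [A₁.key == A₀.sig]
15. n7.cnt = "nq"  [terminal]
16. n8.hot = 10  [terminal]
17. n6.fin = 17  [h.hot + 7]
18. n9.sig = -8  [terminal]
19. n1.acc = "pmwkx"  ["p" ++ A₁.off]
20. n1.key = 7  [A₁.key * 3 - 77]
21. n1.off = "nmwmwkx"  [A₁.acc ++ A₁.off]
22. n10.env = 4  [A.key - 3]
23. n11.sig = -5  [-5]
24. n12.env = 9  [A.sig * 3 + 24]
25. n13.live = 14  [terminal]
26. n12.wid = false  [S.env > 9]
27. n12.cnt = false  [S.env > 9]
28. n14.hot = 9  [terminal]
29. n11.acc = "zx"  ["zx"]
30. n11.key = 8  [h.hot - 1]
31. n11.off = "pm"  ["pm"]
32. n15.sig = 3  [A₀.key + S.env - 9]
33. n16.lim = "wk"  ["wk"]
34. n16.off = true  [A.sig > 2]
35. n17.cnt = "wz"  [terminal]
36. n16.idx = 18  [18]
37. n16.pre = 22  [len(b.cnt) + 20]
38. n18.lim = "qq"  ["qq"]
39. n18.off = false  [false]
40. n19.hot = 4  [terminal]
41. n18.idx = 23  [23]
42. n18.pre = 7  [7]
43. n15.acc = "xq"  ["xq"]
44. n15.key = -8  [C₁.pre - 15]
45. n15.off = "yz"  ["yz"]
46. n10.wid = false  [S.env == A₁.key]
47. n10.cnt = true  [A₁.key > -9]
48. n20.hot = 14  [terminal]
49. n0.wid = true  [S₁.wid == false]
50. n0.cnt = true  [S₁.cnt == true]

3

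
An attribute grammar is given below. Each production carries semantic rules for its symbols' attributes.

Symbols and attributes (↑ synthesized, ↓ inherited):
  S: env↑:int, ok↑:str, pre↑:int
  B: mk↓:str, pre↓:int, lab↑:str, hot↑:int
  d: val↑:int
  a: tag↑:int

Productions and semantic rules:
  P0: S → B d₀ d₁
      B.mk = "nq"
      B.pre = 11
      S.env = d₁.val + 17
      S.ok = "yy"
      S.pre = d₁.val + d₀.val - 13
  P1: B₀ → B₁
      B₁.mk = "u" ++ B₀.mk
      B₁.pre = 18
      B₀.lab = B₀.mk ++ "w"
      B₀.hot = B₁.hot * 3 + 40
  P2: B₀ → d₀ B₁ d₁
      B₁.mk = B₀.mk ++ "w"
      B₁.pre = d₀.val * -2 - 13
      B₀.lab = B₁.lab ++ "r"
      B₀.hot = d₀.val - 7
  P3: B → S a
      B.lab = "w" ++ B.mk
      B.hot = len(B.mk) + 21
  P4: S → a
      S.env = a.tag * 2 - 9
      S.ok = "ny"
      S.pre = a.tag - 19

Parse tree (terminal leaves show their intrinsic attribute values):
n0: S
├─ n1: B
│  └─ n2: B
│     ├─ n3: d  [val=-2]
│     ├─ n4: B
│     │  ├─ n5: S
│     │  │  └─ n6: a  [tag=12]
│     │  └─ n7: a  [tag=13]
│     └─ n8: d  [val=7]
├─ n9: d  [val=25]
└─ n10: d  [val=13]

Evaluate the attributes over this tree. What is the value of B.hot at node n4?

1. n1.mk = "nq"  ["nq"]
2. n1.pre = 11  [11]
3. n2.mk = "unq"  ["u" ++ B₀.mk]
4. n2.pre = 18  [18]
5. n3.val = -2  [terminal]
6. n4.mk = "unqw"  [B₀.mk ++ "w"]
7. n4.pre = -9  [d₀.val * -2 - 13]
8. n6.tag = 12  [terminal]
9. n5.env = 15  [a.tag * 2 - 9]
10. n5.ok = "ny"  ["ny"]
11. n5.pre = -7  [a.tag - 19]
12. n7.tag = 13  [terminal]
13. n4.lab = "wunqw"  ["w" ++ B.mk]
14. n4.hot = 25  [len(B.mk) + 21]
15. n8.val = 7  [terminal]
16. n2.lab = "wunqwr"  [B₁.lab ++ "r"]
17. n2.hot = -9  [d₀.val - 7]
18. n1.lab = "nqw"  [B₀.mk ++ "w"]
19. n1.hot = 13  [B₁.hot * 3 + 40]
20. n9.val = 25  [terminal]
21. n10.val = 13  [terminal]
22. n0.env = 30  [d₁.val + 17]
23. n0.ok = "yy"  ["yy"]
24. n0.pre = 25  [d₁.val + d₀.val - 13]

25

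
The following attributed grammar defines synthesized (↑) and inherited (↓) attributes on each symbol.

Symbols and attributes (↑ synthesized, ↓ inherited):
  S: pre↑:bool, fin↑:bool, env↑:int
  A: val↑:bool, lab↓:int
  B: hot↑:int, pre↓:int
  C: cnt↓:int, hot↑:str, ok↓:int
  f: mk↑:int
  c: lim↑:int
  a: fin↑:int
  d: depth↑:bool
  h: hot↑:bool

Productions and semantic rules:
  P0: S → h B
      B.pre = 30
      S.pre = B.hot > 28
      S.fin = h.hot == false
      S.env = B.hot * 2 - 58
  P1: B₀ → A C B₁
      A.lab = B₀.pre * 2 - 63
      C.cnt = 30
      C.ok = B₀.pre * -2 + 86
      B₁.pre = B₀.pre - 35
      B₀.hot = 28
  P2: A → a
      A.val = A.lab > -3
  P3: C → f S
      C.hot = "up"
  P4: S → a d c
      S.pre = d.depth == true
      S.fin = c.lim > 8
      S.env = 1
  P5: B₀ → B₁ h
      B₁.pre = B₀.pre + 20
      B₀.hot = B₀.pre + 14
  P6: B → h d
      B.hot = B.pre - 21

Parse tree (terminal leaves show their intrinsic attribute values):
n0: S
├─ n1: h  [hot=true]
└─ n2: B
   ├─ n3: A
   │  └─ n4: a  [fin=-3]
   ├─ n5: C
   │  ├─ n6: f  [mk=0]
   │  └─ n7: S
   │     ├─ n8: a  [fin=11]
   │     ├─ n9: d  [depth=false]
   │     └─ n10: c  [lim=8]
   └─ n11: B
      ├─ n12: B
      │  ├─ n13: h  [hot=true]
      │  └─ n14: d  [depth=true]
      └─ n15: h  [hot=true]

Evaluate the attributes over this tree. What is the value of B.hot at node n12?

1. n1.hot = true  [terminal]
2. n2.pre = 30  [30]
3. n3.lab = -3  [B₀.pre * 2 - 63]
4. n4.fin = -3  [terminal]
5. n3.val = false  [A.lab > -3]
6. n5.cnt = 30  [30]
7. n5.ok = 26  [B₀.pre * -2 + 86]
8. n6.mk = 0  [terminal]
9. n8.fin = 11  [terminal]
10. n9.depth = false  [terminal]
11. n10.lim = 8  [terminal]
12. n7.pre = false  [d.depth == true]
13. n7.fin = false  [c.lim > 8]
14. n7.env = 1  [1]
15. n5.hot = "up"  ["up"]
16. n11.pre = -5  [B₀.pre - 35]
17. n12.pre = 15  [B₀.pre + 20]
18. n13.hot = true  [terminal]
19. n14.depth = true  [terminal]
20. n12.hot = -6  [B.pre - 21]
21. n15.hot = true  [terminal]
22. n11.hot = 9  [B₀.pre + 14]
23. n2.hot = 28  [28]
24. n0.pre = false  [B.hot > 28]
25. n0.fin = false  [h.hot == false]
26. n0.env = -2  [B.hot * 2 - 58]

-6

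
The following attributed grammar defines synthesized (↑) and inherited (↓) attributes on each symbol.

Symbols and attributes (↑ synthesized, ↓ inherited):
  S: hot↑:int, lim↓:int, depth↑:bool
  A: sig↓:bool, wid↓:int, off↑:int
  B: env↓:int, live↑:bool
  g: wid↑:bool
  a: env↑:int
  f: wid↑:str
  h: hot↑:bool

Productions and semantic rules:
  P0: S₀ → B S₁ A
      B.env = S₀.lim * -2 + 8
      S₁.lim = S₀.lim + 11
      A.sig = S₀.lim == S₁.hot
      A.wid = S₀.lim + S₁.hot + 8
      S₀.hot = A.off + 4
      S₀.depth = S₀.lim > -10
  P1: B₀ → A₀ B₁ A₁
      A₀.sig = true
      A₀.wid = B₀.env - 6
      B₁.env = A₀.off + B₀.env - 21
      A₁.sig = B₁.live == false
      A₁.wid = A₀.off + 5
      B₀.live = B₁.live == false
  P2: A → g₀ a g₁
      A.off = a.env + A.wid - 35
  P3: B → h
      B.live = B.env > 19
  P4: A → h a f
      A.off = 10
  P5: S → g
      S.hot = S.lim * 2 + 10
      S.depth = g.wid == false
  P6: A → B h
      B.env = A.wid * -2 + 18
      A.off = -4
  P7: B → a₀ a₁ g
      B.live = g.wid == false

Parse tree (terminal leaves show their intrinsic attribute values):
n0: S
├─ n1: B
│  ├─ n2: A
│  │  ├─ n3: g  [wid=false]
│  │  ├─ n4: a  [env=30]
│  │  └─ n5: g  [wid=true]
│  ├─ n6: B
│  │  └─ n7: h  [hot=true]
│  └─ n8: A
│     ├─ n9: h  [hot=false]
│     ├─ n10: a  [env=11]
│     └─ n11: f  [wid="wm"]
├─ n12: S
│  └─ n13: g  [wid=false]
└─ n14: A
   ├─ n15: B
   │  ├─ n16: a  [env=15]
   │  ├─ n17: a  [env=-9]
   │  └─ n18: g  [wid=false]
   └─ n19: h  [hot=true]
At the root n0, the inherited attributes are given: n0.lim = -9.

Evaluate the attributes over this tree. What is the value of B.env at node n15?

-8

1. n0.lim = -9  [given at root]
2. n1.env = 26  [S₀.lim * -2 + 8]
3. n2.sig = true  [true]
4. n2.wid = 20  [B₀.env - 6]
5. n3.wid = false  [terminal]
6. n4.env = 30  [terminal]
7. n5.wid = true  [terminal]
8. n2.off = 15  [a.env + A.wid - 35]
9. n6.env = 20  [A₀.off + B₀.env - 21]
10. n7.hot = true  [terminal]
11. n6.live = true  [B.env > 19]
12. n8.sig = false  [B₁.live == false]
13. n8.wid = 20  [A₀.off + 5]
14. n9.hot = false  [terminal]
15. n10.env = 11  [terminal]
16. n11.wid = "wm"  [terminal]
17. n8.off = 10  [10]
18. n1.live = false  [B₁.live == false]
19. n12.lim = 2  [S₀.lim + 11]
20. n13.wid = false  [terminal]
21. n12.hot = 14  [S.lim * 2 + 10]
22. n12.depth = true  [g.wid == false]
23. n14.sig = false  [S₀.lim == S₁.hot]
24. n14.wid = 13  [S₀.lim + S₁.hot + 8]
25. n15.env = -8  [A.wid * -2 + 18]
26. n16.env = 15  [terminal]
27. n17.env = -9  [terminal]
28. n18.wid = false  [terminal]
29. n15.live = true  [g.wid == false]
30. n19.hot = true  [terminal]
31. n14.off = -4  [-4]
32. n0.hot = 0  [A.off + 4]
33. n0.depth = true  [S₀.lim > -10]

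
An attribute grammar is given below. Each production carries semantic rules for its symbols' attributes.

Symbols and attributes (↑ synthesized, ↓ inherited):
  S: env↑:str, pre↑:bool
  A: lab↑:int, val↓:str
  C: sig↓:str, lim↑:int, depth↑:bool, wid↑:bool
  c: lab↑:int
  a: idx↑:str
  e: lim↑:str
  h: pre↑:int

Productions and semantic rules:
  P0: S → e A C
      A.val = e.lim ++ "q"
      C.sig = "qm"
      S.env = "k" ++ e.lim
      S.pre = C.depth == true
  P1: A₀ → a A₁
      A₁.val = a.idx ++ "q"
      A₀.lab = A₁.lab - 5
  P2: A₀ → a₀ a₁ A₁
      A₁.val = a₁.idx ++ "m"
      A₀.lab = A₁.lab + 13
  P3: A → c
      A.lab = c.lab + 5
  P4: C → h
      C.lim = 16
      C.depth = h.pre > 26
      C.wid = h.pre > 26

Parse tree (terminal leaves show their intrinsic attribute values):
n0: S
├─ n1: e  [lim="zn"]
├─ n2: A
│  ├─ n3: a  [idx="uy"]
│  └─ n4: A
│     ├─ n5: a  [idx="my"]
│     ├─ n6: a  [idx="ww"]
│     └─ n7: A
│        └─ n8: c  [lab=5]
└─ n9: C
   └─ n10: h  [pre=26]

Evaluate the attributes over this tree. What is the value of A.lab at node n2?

1. n1.lim = "zn"  [terminal]
2. n2.val = "znq"  [e.lim ++ "q"]
3. n3.idx = "uy"  [terminal]
4. n4.val = "uyq"  [a.idx ++ "q"]
5. n5.idx = "my"  [terminal]
6. n6.idx = "ww"  [terminal]
7. n7.val = "wwm"  [a₁.idx ++ "m"]
8. n8.lab = 5  [terminal]
9. n7.lab = 10  [c.lab + 5]
10. n4.lab = 23  [A₁.lab + 13]
11. n2.lab = 18  [A₁.lab - 5]
12. n9.sig = "qm"  ["qm"]
13. n10.pre = 26  [terminal]
14. n9.lim = 16  [16]
15. n9.depth = false  [h.pre > 26]
16. n9.wid = false  [h.pre > 26]
17. n0.env = "kzn"  ["k" ++ e.lim]
18. n0.pre = false  [C.depth == true]

18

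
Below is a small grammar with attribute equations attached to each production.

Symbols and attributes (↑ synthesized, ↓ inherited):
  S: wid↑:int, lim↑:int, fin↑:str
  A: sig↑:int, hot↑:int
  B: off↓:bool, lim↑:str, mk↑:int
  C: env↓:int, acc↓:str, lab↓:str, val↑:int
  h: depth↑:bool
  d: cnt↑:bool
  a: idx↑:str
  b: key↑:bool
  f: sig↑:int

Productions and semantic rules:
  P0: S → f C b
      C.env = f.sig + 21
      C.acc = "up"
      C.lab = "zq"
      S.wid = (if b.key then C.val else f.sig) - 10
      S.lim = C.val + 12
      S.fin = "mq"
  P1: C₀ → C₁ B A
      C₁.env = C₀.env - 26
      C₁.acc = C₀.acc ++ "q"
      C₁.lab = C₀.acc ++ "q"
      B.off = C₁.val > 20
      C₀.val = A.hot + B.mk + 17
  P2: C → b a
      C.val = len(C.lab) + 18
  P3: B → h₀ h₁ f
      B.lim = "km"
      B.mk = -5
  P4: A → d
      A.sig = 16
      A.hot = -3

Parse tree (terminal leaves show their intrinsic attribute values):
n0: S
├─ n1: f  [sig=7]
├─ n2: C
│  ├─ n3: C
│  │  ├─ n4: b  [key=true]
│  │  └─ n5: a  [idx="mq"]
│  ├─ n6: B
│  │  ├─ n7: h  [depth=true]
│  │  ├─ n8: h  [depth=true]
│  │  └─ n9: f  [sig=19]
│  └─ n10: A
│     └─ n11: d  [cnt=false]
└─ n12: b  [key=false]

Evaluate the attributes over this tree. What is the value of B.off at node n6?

true

1. n1.sig = 7  [terminal]
2. n2.env = 28  [f.sig + 21]
3. n2.acc = "up"  ["up"]
4. n2.lab = "zq"  ["zq"]
5. n3.env = 2  [C₀.env - 26]
6. n3.acc = "upq"  [C₀.acc ++ "q"]
7. n3.lab = "upq"  [C₀.acc ++ "q"]
8. n4.key = true  [terminal]
9. n5.idx = "mq"  [terminal]
10. n3.val = 21  [len(C.lab) + 18]
11. n6.off = true  [C₁.val > 20]
12. n7.depth = true  [terminal]
13. n8.depth = true  [terminal]
14. n9.sig = 19  [terminal]
15. n6.lim = "km"  ["km"]
16. n6.mk = -5  [-5]
17. n11.cnt = false  [terminal]
18. n10.sig = 16  [16]
19. n10.hot = -3  [-3]
20. n2.val = 9  [A.hot + B.mk + 17]
21. n12.key = false  [terminal]
22. n0.wid = -3  [(if b.key then C.val else f.sig) - 10]
23. n0.lim = 21  [C.val + 12]
24. n0.fin = "mq"  ["mq"]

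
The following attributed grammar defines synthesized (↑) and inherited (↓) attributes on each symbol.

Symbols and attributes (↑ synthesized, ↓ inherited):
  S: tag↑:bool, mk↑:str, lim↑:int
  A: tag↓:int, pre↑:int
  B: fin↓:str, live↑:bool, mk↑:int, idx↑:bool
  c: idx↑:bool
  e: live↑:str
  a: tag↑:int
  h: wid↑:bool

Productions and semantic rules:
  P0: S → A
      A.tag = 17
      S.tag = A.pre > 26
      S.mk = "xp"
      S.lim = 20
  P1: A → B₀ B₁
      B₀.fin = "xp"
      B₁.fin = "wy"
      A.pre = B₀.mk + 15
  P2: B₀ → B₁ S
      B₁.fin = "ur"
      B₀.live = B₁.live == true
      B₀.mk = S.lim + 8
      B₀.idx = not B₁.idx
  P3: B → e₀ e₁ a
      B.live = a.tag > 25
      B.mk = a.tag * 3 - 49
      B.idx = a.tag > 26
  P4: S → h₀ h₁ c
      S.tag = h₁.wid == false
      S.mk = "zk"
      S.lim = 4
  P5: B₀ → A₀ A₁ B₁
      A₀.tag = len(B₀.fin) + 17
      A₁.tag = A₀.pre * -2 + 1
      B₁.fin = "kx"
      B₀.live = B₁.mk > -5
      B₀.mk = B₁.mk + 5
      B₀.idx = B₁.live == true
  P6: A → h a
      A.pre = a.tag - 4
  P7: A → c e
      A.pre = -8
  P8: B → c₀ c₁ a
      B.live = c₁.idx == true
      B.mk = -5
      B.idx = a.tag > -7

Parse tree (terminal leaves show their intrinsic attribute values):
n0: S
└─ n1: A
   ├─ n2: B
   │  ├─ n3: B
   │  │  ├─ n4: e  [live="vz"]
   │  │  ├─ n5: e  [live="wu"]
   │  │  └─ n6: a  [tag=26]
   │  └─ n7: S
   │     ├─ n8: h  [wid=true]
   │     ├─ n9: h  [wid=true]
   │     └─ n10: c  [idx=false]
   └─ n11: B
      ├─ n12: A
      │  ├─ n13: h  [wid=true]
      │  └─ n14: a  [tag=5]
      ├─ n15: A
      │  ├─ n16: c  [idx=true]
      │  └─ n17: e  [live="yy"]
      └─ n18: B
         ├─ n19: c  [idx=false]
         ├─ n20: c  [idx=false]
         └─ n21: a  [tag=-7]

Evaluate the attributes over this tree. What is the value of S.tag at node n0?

1. n1.tag = 17  [17]
2. n2.fin = "xp"  ["xp"]
3. n3.fin = "ur"  ["ur"]
4. n4.live = "vz"  [terminal]
5. n5.live = "wu"  [terminal]
6. n6.tag = 26  [terminal]
7. n3.live = true  [a.tag > 25]
8. n3.mk = 29  [a.tag * 3 - 49]
9. n3.idx = false  [a.tag > 26]
10. n8.wid = true  [terminal]
11. n9.wid = true  [terminal]
12. n10.idx = false  [terminal]
13. n7.tag = false  [h₁.wid == false]
14. n7.mk = "zk"  ["zk"]
15. n7.lim = 4  [4]
16. n2.live = true  [B₁.live == true]
17. n2.mk = 12  [S.lim + 8]
18. n2.idx = true  [not B₁.idx]
19. n11.fin = "wy"  ["wy"]
20. n12.tag = 19  [len(B₀.fin) + 17]
21. n13.wid = true  [terminal]
22. n14.tag = 5  [terminal]
23. n12.pre = 1  [a.tag - 4]
24. n15.tag = -1  [A₀.pre * -2 + 1]
25. n16.idx = true  [terminal]
26. n17.live = "yy"  [terminal]
27. n15.pre = -8  [-8]
28. n18.fin = "kx"  ["kx"]
29. n19.idx = false  [terminal]
30. n20.idx = false  [terminal]
31. n21.tag = -7  [terminal]
32. n18.live = false  [c₁.idx == true]
33. n18.mk = -5  [-5]
34. n18.idx = false  [a.tag > -7]
35. n11.live = false  [B₁.mk > -5]
36. n11.mk = 0  [B₁.mk + 5]
37. n11.idx = false  [B₁.live == true]
38. n1.pre = 27  [B₀.mk + 15]
39. n0.tag = true  [A.pre > 26]
40. n0.mk = "xp"  ["xp"]
41. n0.lim = 20  [20]

true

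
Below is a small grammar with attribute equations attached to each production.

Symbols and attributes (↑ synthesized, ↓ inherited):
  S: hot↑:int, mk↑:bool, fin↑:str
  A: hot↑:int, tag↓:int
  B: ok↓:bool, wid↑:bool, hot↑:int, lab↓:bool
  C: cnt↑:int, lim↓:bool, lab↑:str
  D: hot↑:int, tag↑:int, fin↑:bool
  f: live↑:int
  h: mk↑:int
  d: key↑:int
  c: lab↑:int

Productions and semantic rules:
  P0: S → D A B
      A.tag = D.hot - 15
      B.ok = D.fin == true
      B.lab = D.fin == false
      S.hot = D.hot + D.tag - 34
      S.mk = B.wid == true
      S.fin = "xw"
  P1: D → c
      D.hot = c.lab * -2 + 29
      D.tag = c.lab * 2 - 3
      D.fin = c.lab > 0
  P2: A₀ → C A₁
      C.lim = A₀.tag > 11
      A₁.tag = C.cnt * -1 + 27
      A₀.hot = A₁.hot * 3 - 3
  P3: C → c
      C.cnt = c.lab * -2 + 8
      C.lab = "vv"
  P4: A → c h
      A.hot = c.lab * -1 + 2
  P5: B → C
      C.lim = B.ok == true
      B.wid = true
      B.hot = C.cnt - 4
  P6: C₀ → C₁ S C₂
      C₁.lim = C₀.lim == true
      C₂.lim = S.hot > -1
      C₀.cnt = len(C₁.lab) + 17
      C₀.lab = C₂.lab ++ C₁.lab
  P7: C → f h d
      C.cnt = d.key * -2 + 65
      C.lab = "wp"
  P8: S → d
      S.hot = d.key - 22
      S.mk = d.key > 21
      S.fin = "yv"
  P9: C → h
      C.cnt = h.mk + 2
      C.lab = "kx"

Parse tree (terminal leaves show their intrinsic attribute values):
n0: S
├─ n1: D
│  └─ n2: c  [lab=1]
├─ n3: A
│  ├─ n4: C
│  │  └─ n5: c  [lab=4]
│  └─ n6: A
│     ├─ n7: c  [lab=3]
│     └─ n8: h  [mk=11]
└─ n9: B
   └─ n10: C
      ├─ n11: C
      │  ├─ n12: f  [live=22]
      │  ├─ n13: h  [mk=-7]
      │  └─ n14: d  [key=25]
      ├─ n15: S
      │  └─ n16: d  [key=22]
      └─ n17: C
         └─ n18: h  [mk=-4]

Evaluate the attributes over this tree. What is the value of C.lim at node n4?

1. n2.lab = 1  [terminal]
2. n1.hot = 27  [c.lab * -2 + 29]
3. n1.tag = -1  [c.lab * 2 - 3]
4. n1.fin = true  [c.lab > 0]
5. n3.tag = 12  [D.hot - 15]
6. n4.lim = true  [A₀.tag > 11]
7. n5.lab = 4  [terminal]
8. n4.cnt = 0  [c.lab * -2 + 8]
9. n4.lab = "vv"  ["vv"]
10. n6.tag = 27  [C.cnt * -1 + 27]
11. n7.lab = 3  [terminal]
12. n8.mk = 11  [terminal]
13. n6.hot = -1  [c.lab * -1 + 2]
14. n3.hot = -6  [A₁.hot * 3 - 3]
15. n9.ok = true  [D.fin == true]
16. n9.lab = false  [D.fin == false]
17. n10.lim = true  [B.ok == true]
18. n11.lim = true  [C₀.lim == true]
19. n12.live = 22  [terminal]
20. n13.mk = -7  [terminal]
21. n14.key = 25  [terminal]
22. n11.cnt = 15  [d.key * -2 + 65]
23. n11.lab = "wp"  ["wp"]
24. n16.key = 22  [terminal]
25. n15.hot = 0  [d.key - 22]
26. n15.mk = true  [d.key > 21]
27. n15.fin = "yv"  ["yv"]
28. n17.lim = true  [S.hot > -1]
29. n18.mk = -4  [terminal]
30. n17.cnt = -2  [h.mk + 2]
31. n17.lab = "kx"  ["kx"]
32. n10.cnt = 19  [len(C₁.lab) + 17]
33. n10.lab = "kxwp"  [C₂.lab ++ C₁.lab]
34. n9.wid = true  [true]
35. n9.hot = 15  [C.cnt - 4]
36. n0.hot = -8  [D.hot + D.tag - 34]
37. n0.mk = true  [B.wid == true]
38. n0.fin = "xw"  ["xw"]

true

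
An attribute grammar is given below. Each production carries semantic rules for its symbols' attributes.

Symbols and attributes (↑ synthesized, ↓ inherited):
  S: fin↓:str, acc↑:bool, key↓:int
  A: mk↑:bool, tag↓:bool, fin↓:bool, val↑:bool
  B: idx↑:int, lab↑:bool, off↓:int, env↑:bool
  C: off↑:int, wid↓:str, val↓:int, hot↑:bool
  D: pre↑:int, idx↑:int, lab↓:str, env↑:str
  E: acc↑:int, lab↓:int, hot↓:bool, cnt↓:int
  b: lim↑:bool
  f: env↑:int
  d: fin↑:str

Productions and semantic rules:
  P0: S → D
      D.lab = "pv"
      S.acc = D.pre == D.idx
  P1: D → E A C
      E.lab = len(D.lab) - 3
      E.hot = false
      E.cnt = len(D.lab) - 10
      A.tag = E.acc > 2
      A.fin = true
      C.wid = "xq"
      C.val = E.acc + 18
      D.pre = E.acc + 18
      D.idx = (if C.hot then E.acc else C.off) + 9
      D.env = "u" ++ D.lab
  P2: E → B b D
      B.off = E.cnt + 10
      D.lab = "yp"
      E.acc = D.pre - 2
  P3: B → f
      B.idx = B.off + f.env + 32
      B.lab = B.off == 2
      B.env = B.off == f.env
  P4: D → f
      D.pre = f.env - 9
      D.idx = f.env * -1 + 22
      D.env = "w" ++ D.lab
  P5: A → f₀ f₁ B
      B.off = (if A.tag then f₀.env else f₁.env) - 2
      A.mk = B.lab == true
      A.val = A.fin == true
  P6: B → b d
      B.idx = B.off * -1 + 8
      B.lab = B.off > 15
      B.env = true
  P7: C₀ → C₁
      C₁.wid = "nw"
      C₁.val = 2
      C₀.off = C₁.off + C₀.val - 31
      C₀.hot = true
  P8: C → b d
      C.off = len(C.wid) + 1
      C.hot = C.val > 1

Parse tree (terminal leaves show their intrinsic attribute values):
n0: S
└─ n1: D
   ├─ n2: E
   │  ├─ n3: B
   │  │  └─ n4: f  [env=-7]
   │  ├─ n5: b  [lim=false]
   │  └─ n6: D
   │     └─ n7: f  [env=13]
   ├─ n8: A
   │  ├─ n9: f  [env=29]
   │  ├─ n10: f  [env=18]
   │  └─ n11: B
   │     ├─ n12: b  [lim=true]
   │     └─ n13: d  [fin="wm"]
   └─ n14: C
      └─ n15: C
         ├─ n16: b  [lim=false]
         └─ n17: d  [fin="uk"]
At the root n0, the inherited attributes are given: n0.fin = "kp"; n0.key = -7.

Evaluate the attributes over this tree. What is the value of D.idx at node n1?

11

1. n0.fin = "kp"  [given at root]
2. n0.key = -7  [given at root]
3. n1.lab = "pv"  ["pv"]
4. n2.lab = -1  [len(D.lab) - 3]
5. n2.hot = false  [false]
6. n2.cnt = -8  [len(D.lab) - 10]
7. n3.off = 2  [E.cnt + 10]
8. n4.env = -7  [terminal]
9. n3.idx = 27  [B.off + f.env + 32]
10. n3.lab = true  [B.off == 2]
11. n3.env = false  [B.off == f.env]
12. n5.lim = false  [terminal]
13. n6.lab = "yp"  ["yp"]
14. n7.env = 13  [terminal]
15. n6.pre = 4  [f.env - 9]
16. n6.idx = 9  [f.env * -1 + 22]
17. n6.env = "wyp"  ["w" ++ D.lab]
18. n2.acc = 2  [D.pre - 2]
19. n8.tag = false  [E.acc > 2]
20. n8.fin = true  [true]
21. n9.env = 29  [terminal]
22. n10.env = 18  [terminal]
23. n11.off = 16  [(if A.tag then f₀.env else f₁.env) - 2]
24. n12.lim = true  [terminal]
25. n13.fin = "wm"  [terminal]
26. n11.idx = -8  [B.off * -1 + 8]
27. n11.lab = true  [B.off > 15]
28. n11.env = true  [true]
29. n8.mk = true  [B.lab == true]
30. n8.val = true  [A.fin == true]
31. n14.wid = "xq"  ["xq"]
32. n14.val = 20  [E.acc + 18]
33. n15.wid = "nw"  ["nw"]
34. n15.val = 2  [2]
35. n16.lim = false  [terminal]
36. n17.fin = "uk"  [terminal]
37. n15.off = 3  [len(C.wid) + 1]
38. n15.hot = true  [C.val > 1]
39. n14.off = -8  [C₁.off + C₀.val - 31]
40. n14.hot = true  [true]
41. n1.pre = 20  [E.acc + 18]
42. n1.idx = 11  [(if C.hot then E.acc else C.off) + 9]
43. n1.env = "upv"  ["u" ++ D.lab]
44. n0.acc = false  [D.pre == D.idx]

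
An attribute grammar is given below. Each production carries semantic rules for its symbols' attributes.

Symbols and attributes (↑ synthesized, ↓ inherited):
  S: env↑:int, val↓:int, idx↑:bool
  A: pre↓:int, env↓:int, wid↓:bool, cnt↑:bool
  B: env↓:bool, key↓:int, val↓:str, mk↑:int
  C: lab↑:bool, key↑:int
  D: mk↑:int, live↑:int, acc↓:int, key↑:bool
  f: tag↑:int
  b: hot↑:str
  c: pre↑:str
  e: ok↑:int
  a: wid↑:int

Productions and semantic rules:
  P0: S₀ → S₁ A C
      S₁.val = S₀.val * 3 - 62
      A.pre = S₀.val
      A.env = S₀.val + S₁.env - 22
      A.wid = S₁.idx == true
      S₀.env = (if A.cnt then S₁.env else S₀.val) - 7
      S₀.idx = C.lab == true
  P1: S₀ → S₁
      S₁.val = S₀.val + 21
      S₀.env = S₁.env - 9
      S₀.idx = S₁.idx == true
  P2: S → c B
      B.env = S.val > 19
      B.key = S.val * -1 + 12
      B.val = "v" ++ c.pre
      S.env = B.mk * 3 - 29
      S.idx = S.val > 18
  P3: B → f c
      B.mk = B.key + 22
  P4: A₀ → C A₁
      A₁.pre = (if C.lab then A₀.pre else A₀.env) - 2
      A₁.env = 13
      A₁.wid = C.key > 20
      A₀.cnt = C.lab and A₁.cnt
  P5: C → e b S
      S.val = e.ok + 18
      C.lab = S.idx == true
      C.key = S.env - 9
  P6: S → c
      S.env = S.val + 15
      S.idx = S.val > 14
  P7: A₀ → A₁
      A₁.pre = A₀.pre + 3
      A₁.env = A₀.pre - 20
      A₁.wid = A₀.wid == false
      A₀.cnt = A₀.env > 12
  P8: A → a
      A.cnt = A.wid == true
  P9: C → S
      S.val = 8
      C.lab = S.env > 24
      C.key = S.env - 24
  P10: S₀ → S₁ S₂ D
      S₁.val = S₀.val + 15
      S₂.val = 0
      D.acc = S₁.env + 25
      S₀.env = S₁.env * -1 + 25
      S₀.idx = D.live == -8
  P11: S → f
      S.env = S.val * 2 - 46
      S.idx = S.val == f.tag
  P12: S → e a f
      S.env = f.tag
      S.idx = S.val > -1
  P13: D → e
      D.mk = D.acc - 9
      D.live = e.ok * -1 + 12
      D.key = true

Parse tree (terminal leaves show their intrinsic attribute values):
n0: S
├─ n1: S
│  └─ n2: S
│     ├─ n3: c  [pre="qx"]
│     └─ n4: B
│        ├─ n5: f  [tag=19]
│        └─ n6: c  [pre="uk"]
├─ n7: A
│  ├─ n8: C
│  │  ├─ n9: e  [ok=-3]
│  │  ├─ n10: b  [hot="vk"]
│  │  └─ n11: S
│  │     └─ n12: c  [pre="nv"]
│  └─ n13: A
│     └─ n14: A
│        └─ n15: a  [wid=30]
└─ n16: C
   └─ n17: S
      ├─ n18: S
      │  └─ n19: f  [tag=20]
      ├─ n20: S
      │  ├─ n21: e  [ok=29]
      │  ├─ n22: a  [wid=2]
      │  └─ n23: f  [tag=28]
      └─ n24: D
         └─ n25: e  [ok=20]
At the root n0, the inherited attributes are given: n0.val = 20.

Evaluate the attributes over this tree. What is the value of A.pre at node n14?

21

1. n0.val = 20  [given at root]
2. n1.val = -2  [S₀.val * 3 - 62]
3. n2.val = 19  [S₀.val + 21]
4. n3.pre = "qx"  [terminal]
5. n4.env = false  [S.val > 19]
6. n4.key = -7  [S.val * -1 + 12]
7. n4.val = "vqx"  ["v" ++ c.pre]
8. n5.tag = 19  [terminal]
9. n6.pre = "uk"  [terminal]
10. n4.mk = 15  [B.key + 22]
11. n2.env = 16  [B.mk * 3 - 29]
12. n2.idx = true  [S.val > 18]
13. n1.env = 7  [S₁.env - 9]
14. n1.idx = true  [S₁.idx == true]
15. n7.pre = 20  [S₀.val]
16. n7.env = 5  [S₀.val + S₁.env - 22]
17. n7.wid = true  [S₁.idx == true]
18. n9.ok = -3  [terminal]
19. n10.hot = "vk"  [terminal]
20. n11.val = 15  [e.ok + 18]
21. n12.pre = "nv"  [terminal]
22. n11.env = 30  [S.val + 15]
23. n11.idx = true  [S.val > 14]
24. n8.lab = true  [S.idx == true]
25. n8.key = 21  [S.env - 9]
26. n13.pre = 18  [(if C.lab then A₀.pre else A₀.env) - 2]
27. n13.env = 13  [13]
28. n13.wid = true  [C.key > 20]
29. n14.pre = 21  [A₀.pre + 3]
30. n14.env = -2  [A₀.pre - 20]
31. n14.wid = false  [A₀.wid == false]
32. n15.wid = 30  [terminal]
33. n14.cnt = false  [A.wid == true]
34. n13.cnt = true  [A₀.env > 12]
35. n7.cnt = true  [C.lab and A₁.cnt]
36. n17.val = 8  [8]
37. n18.val = 23  [S₀.val + 15]
38. n19.tag = 20  [terminal]
39. n18.env = 0  [S.val * 2 - 46]
40. n18.idx = false  [S.val == f.tag]
41. n20.val = 0  [0]
42. n21.ok = 29  [terminal]
43. n22.wid = 2  [terminal]
44. n23.tag = 28  [terminal]
45. n20.env = 28  [f.tag]
46. n20.idx = true  [S.val > -1]
47. n24.acc = 25  [S₁.env + 25]
48. n25.ok = 20  [terminal]
49. n24.mk = 16  [D.acc - 9]
50. n24.live = -8  [e.ok * -1 + 12]
51. n24.key = true  [true]
52. n17.env = 25  [S₁.env * -1 + 25]
53. n17.idx = true  [D.live == -8]
54. n16.lab = true  [S.env > 24]
55. n16.key = 1  [S.env - 24]
56. n0.env = 0  [(if A.cnt then S₁.env else S₀.val) - 7]
57. n0.idx = true  [C.lab == true]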